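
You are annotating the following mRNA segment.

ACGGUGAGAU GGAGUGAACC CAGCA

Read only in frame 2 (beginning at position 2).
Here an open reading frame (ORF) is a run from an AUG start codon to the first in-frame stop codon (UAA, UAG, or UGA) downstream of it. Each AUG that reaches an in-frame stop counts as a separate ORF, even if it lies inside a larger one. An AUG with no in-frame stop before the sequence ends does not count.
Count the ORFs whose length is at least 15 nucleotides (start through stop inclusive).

Frame 2: CGG UGA GAU GGA GUG AAC CCA GCA — no AUG→stop ORF.
No ORF reaches 15 nucleotides. Count = 0.

0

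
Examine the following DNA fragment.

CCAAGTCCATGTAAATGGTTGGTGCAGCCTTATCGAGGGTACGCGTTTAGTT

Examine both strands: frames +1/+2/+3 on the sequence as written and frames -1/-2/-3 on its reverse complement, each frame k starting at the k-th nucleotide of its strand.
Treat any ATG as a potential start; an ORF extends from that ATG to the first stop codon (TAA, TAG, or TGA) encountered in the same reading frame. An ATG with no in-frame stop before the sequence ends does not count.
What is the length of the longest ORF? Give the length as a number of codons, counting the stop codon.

Reverse complement (5'→3'): AACTAAACGCGTACCCTCGATAAGGCTGCACCAACCATTTACATGGACTTGG
Frame +1: CCA AGT CCA TGT AAA TGG TTG GTG CAG CCT TAT CGA GGG TAC GCG TTT AGT — no ATG→stop ORF.
Frame +2: CAA GTC CAT GTA AAT GGT TGG TGC AGC CTT ATC GAG GGT ACG CGT TTA GTT — no ATG→stop ORF.
Frame +3: AAG TCC ATG TAA ATG GTT GGT GCA GCC TTA TCG AGG GTA CGC GTT TAG — ATG at 9, stop TAA at 12 → 6 nt; ATG at 15, stop TAG at 48 → 36 nt.
Frame -1: AAC TAA ACG CGT ACC CTC GAT AAG GCT GCA CCA ACC ATT TAC ATG GAC TTG — no ATG→stop ORF.
Frame -2: ACT AAA CGC GTA CCC TCG ATA AGG CTG CAC CAA CCA TTT ACA TGG ACT TGG — no ATG→stop ORF.
Frame -3: CTA AAC GCG TAC CCT CGA TAA GGC TGC ACC AAC CAT TTA CAT GGA CTT — no ATG→stop ORF.
Longest: frame +3, positions 15–50, 36 nt = 12 codons = 11 aa. → 12 codons.

12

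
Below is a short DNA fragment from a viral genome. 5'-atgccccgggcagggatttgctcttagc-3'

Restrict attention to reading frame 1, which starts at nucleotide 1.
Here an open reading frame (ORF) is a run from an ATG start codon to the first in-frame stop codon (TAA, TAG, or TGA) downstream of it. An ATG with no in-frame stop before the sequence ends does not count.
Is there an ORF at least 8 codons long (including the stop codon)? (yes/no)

Frame 1: ATG CCC CGG GCA GGG ATT TGC TCT TAG — ATG at 1, stop TAG at 25 → 27 nt.
Frame 1 has an ORF of 9 codons (positions 1–27) ≥ 8, so yes.

yes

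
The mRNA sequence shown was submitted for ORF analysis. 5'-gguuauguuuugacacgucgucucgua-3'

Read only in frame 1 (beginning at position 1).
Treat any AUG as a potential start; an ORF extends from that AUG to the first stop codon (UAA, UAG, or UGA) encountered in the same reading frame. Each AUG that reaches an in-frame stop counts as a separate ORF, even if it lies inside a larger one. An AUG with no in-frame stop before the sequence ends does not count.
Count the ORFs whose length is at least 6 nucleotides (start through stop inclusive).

Frame 1: GGU UAU GUU UUG ACA CGU CGU CUC GUA — no AUG→stop ORF.
No ORF reaches 6 nucleotides. Count = 0.

0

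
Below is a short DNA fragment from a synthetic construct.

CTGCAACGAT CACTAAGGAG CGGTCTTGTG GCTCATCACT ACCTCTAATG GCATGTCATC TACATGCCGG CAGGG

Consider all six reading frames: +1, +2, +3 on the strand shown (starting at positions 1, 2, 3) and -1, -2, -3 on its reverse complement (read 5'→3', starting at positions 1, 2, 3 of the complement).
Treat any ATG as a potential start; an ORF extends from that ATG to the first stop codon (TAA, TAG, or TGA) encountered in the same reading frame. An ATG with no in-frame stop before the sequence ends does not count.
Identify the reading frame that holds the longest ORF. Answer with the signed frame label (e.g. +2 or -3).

-1

Reverse complement (5'→3'): CCCTGCCGGCATGTAGATGACATGCCATTAGAGGTAGTGATGAGCCACAAGACCGCTCCTTAGTGATCGTTGCAG
Frame +1: CTG CAA CGA TCA CTA AGG AGC GGT CTT GTG GCT CAT CAC TAC CTC TAA TGG CAT GTC ATC TAC ATG CCG GCA GGG — no ATG→stop ORF.
Frame +2: TGC AAC GAT CAC TAA GGA GCG GTC TTG TGG CTC ATC ACT ACC TCT AAT GGC ATG TCA TCT ACA TGC CGG CAG — no ATG→stop ORF.
Frame +3: GCA ACG ATC ACT AAG GAG CGG TCT TGT GGC TCA TCA CTA CCT CTA ATG GCA TGT CAT CTA CAT GCC GGC AGG — no ATG→stop ORF.
Frame -1: CCC TGC CGG CAT GTA GAT GAC ATG CCA TTA GAG GTA GTG ATG AGC CAC AAG ACC GCT CCT TAG TGA TCG TTG CAG — ATG at 22, stop TAG at 61 → 42 nt; ATG at 40, stop TAG at 61 → 24 nt.
Frame -2: CCT GCC GGC ATG TAG ATG ACA TGC CAT TAG AGG TAG TGA TGA GCC ACA AGA CCG CTC CTT AGT GAT CGT TGC — ATG at 11, stop TAG at 14 → 6 nt; ATG at 17, stop TAG at 29 → 15 nt.
Frame -3: CTG CCG GCA TGT AGA TGA CAT GCC ATT AGA GGT AGT GAT GAG CCA CAA GAC CGC TCC TTA GTG ATC GTT GCA — no ATG→stop ORF.
Longest ORF is 42 nt in frame -1 (positions 22–63).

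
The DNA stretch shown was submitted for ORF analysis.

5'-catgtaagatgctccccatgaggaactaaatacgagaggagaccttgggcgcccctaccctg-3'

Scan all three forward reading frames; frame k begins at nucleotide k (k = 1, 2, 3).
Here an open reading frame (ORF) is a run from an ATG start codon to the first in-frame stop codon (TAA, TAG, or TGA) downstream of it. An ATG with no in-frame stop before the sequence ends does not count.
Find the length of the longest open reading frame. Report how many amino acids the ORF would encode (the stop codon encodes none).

Frame 1: CAT GTA AGA TGC TCC CCA TGA GGA ACT AAA TAC GAG AGG AGA CCT TGG GCG CCC CTA CCC — no ATG→stop ORF.
Frame 2: ATG TAA GAT GCT CCC CAT GAG GAA CTA AAT ACG AGA GGA GAC CTT GGG CGC CCC TAC CCT — ATG at 2, stop TAA at 5 → 6 nt.
Frame 3: TGT AAG ATG CTC CCC ATG AGG AAC TAA ATA CGA GAG GAG ACC TTG GGC GCC CCT ACC CTG — ATG at 9, stop TAA at 27 → 21 nt; ATG at 18, stop TAA at 27 → 12 nt.
Longest: frame 3, positions 9–29, 21 nt = 7 codons = 6 aa. → 6 amino acids.

6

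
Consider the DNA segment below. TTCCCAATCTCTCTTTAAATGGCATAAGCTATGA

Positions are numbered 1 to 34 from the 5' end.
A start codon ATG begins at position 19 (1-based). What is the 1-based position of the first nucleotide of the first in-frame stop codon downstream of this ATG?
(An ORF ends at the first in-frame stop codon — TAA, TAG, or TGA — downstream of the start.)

25

Codons from position 19: ATG (19–21), GCA (22–24), TAA (25–27).
TAA is a stop codon; it begins at position 25.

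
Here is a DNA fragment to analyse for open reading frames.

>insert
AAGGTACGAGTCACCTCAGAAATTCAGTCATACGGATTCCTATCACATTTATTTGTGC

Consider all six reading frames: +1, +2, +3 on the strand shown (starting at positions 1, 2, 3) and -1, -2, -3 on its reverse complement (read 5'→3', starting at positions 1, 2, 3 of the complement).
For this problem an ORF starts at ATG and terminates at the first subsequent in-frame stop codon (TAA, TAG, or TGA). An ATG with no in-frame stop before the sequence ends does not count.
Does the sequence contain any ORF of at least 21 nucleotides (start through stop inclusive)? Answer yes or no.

yes

Reverse complement (5'→3'): GCACAAATAAATGTGATAGGAATCCGTATGACTGAATTTCTGAGGTGACTCGTACCTT
Frame +1: AAG GTA CGA GTC ACC TCA GAA ATT CAG TCA TAC GGA TTC CTA TCA CAT TTA TTT GTG — no ATG→stop ORF.
Frame +2: AGG TAC GAG TCA CCT CAG AAA TTC AGT CAT ACG GAT TCC TAT CAC ATT TAT TTG TGC — no ATG→stop ORF.
Frame +3: GGT ACG AGT CAC CTC AGA AAT TCA GTC ATA CGG ATT CCT ATC ACA TTT ATT TGT — no ATG→stop ORF.
Frame -1: GCA CAA ATA AAT GTG ATA GGA ATC CGT ATG ACT GAA TTT CTG AGG TGA CTC GTA CCT — ATG at 28, stop TGA at 46 → 21 nt.
Frame -2: CAC AAA TAA ATG TGA TAG GAA TCC GTA TGA CTG AAT TTC TGA GGT GAC TCG TAC CTT — ATG at 11, stop TGA at 14 → 6 nt.
Frame -3: ACA AAT AAA TGT GAT AGG AAT CCG TAT GAC TGA ATT TCT GAG GTG ACT CGT ACC — no ATG→stop ORF.
Frame -1 has an ORF of 21 nucleotides (positions 28–48) ≥ 21, so yes.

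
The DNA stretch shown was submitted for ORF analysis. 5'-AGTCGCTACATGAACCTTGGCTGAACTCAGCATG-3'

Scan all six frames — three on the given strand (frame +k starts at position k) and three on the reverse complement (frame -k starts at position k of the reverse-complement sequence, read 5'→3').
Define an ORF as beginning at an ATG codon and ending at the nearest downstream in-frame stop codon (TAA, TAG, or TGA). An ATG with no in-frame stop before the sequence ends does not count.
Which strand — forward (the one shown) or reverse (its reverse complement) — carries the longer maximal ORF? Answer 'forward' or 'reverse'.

Reverse complement (5'→3'): CATGCTGAGTTCAGCCAAGGTTCATGTAGCGACT
Frame +1: AGT CGC TAC ATG AAC CTT GGC TGA ACT CAG CAT — ATG at 10, stop TGA at 22 → 15 nt.
Frame +2: GTC GCT ACA TGA ACC TTG GCT GAA CTC AGC ATG — no ATG→stop ORF.
Frame +3: TCG CTA CAT GAA CCT TGG CTG AAC TCA GCA — no ATG→stop ORF.
Frame -1: CAT GCT GAG TTC AGC CAA GGT TCA TGT AGC GAC — no ATG→stop ORF.
Frame -2: ATG CTG AGT TCA GCC AAG GTT CAT GTA GCG ACT — no ATG→stop ORF.
Frame -3: TGC TGA GTT CAG CCA AGG TTC ATG TAG CGA — ATG at 24, stop TAG at 27 → 6 nt.
Forward-strand max 15 nt; reverse-strand max 6 nt. The forward strand has the longer ORF.

forward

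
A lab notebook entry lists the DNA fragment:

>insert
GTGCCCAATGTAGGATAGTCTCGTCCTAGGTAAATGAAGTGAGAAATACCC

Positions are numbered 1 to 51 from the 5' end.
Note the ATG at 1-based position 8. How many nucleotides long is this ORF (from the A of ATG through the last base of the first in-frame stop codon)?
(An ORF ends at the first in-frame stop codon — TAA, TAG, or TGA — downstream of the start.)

Codons from position 8: ATG (8–10), TAG (11–13).
TAG is the first in-frame stop; ORF spans 8–13, 6 nucleotides.

6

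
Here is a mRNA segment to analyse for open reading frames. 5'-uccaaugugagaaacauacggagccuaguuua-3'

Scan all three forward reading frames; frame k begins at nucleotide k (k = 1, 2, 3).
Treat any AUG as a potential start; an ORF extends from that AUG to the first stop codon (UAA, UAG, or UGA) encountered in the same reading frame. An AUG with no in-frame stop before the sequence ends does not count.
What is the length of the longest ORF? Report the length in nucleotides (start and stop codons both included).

6

Frame 1: UCC AAU GUG AGA AAC AUA CGG AGC CUA GUU — no AUG→stop ORF.
Frame 2: CCA AUG UGA GAA ACA UAC GGA GCC UAG UUU — AUG at 5, stop UGA at 8 → 6 nt.
Frame 3: CAA UGU GAG AAA CAU ACG GAG CCU AGU UUA — no AUG→stop ORF.
Longest: frame 2, positions 5–10, 6 nt = 2 codons = 1 aa. → 6 nucleotides.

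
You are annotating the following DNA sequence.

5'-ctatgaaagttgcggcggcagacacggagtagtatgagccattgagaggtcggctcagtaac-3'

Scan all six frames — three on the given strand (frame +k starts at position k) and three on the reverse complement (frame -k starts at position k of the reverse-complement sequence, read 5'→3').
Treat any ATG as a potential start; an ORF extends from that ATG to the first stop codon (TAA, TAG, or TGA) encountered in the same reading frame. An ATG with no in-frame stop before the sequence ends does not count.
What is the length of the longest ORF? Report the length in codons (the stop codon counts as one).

Reverse complement (5'→3'): GTTACTGAGCCGACCTCTCAATGGCTCATACTACTCCGTGTCTGCCGCCGCAACTTTCATAG
Frame +1: CTA TGA AAG TTG CGG CGG CAG ACA CGG AGT AGT ATG AGC CAT TGA GAG GTC GGC TCA GTA — ATG at 34, stop TGA at 43 → 12 nt.
Frame +2: TAT GAA AGT TGC GGC GGC AGA CAC GGA GTA GTA TGA GCC ATT GAG AGG TCG GCT CAG TAA — no ATG→stop ORF.
Frame +3: ATG AAA GTT GCG GCG GCA GAC ACG GAG TAG TAT GAG CCA TTG AGA GGT CGG CTC AGT AAC — ATG at 3, stop TAG at 30 → 30 nt.
Frame -1: GTT ACT GAG CCG ACC TCT CAA TGG CTC ATA CTA CTC CGT GTC TGC CGC CGC AAC TTT CAT — no ATG→stop ORF.
Frame -2: TTA CTG AGC CGA CCT CTC AAT GGC TCA TAC TAC TCC GTG TCT GCC GCC GCA ACT TTC ATA — no ATG→stop ORF.
Frame -3: TAC TGA GCC GAC CTC TCA ATG GCT CAT ACT ACT CCG TGT CTG CCG CCG CAA CTT TCA TAG — ATG at 21, stop TAG at 60 → 42 nt.
Longest: frame -3, positions 21–62, 42 nt = 14 codons = 13 aa. → 14 codons.

14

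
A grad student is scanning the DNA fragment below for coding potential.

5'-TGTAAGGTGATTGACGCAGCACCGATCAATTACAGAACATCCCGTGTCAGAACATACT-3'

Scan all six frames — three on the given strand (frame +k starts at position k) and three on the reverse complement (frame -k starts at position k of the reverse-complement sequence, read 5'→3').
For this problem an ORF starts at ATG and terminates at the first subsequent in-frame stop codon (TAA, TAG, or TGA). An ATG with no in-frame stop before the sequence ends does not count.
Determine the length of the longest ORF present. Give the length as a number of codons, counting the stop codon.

5

Reverse complement (5'→3'): AGTATGTTCTGACACGGGATGTTCTGTAATTGATCGGTGCTGCGTCAATCACCTTACA
Frame +1: TGT AAG GTG ATT GAC GCA GCA CCG ATC AAT TAC AGA ACA TCC CGT GTC AGA ACA TAC — no ATG→stop ORF.
Frame +2: GTA AGG TGA TTG ACG CAG CAC CGA TCA ATT ACA GAA CAT CCC GTG TCA GAA CAT ACT — no ATG→stop ORF.
Frame +3: TAA GGT GAT TGA CGC AGC ACC GAT CAA TTA CAG AAC ATC CCG TGT CAG AAC ATA — no ATG→stop ORF.
Frame -1: AGT ATG TTC TGA CAC GGG ATG TTC TGT AAT TGA TCG GTG CTG CGT CAA TCA CCT TAC — ATG at 4, stop TGA at 10 → 9 nt; ATG at 19, stop TGA at 31 → 15 nt.
Frame -2: GTA TGT TCT GAC ACG GGA TGT TCT GTA ATT GAT CGG TGC TGC GTC AAT CAC CTT ACA — no ATG→stop ORF.
Frame -3: TAT GTT CTG ACA CGG GAT GTT CTG TAA TTG ATC GGT GCT GCG TCA ATC ACC TTA — no ATG→stop ORF.
Longest: frame -1, positions 19–33, 15 nt = 5 codons = 4 aa. → 5 codons.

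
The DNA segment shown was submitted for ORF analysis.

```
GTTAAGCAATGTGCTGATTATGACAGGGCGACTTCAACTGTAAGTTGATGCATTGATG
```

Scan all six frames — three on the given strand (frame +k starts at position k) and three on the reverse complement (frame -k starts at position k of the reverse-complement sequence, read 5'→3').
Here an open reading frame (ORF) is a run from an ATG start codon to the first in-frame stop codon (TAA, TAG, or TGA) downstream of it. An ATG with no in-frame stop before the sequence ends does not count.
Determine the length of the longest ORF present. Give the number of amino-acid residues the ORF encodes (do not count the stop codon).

11

Reverse complement (5'→3'): CATCAATGCATCAACTTACAGTTGAAGTCGCCCTGTCATAATCAGCACATTGCTTAAC
Frame +1: GTT AAG CAA TGT GCT GAT TAT GAC AGG GCG ACT TCA ACT GTA AGT TGA TGC ATT GAT — no ATG→stop ORF.
Frame +2: TTA AGC AAT GTG CTG ATT ATG ACA GGG CGA CTT CAA CTG TAA GTT GAT GCA TTG ATG — ATG at 20, stop TAA at 41 → 24 nt.
Frame +3: TAA GCA ATG TGC TGA TTA TGA CAG GGC GAC TTC AAC TGT AAG TTG ATG CAT TGA — ATG at 9, stop TGA at 15 → 9 nt; ATG at 48, stop TGA at 54 → 9 nt.
Frame -1: CAT CAA TGC ATC AAC TTA CAG TTG AAG TCG CCC TGT CAT AAT CAG CAC ATT GCT TAA — no ATG→stop ORF.
Frame -2: ATC AAT GCA TCA ACT TAC AGT TGA AGT CGC CCT GTC ATA ATC AGC ACA TTG CTT AAC — no ATG→stop ORF.
Frame -3: TCA ATG CAT CAA CTT ACA GTT GAA GTC GCC CTG TCA TAA TCA GCA CAT TGC TTA — ATG at 6, stop TAA at 39 → 36 nt.
Longest: frame -3, positions 6–41, 36 nt = 12 codons = 11 aa. → 11 amino acids.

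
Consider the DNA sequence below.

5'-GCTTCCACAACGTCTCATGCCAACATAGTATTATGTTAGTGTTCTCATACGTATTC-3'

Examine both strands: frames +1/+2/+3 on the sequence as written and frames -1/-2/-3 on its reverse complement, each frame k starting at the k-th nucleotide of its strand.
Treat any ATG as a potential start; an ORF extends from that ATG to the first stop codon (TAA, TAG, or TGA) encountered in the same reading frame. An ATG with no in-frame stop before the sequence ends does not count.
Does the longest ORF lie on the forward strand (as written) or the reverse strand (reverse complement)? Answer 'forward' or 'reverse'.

Reverse complement (5'→3'): GAATACGTATGAGAACACTAACATAATACTATGTTGGCATGAGACGTTGTGGAAGC
Frame +1: GCT TCC ACA ACG TCT CAT GCC AAC ATA GTA TTA TGT TAG TGT TCT CAT ACG TAT — no ATG→stop ORF.
Frame +2: CTT CCA CAA CGT CTC ATG CCA ACA TAG TAT TAT GTT AGT GTT CTC ATA CGT ATT — ATG at 17, stop TAG at 26 → 12 nt.
Frame +3: TTC CAC AAC GTC TCA TGC CAA CAT AGT ATT ATG TTA GTG TTC TCA TAC GTA TTC — no ATG→stop ORF.
Frame -1: GAA TAC GTA TGA GAA CAC TAA CAT AAT ACT ATG TTG GCA TGA GAC GTT GTG GAA — ATG at 31, stop TGA at 40 → 12 nt.
Frame -2: AAT ACG TAT GAG AAC ACT AAC ATA ATA CTA TGT TGG CAT GAG ACG TTG TGG AAG — no ATG→stop ORF.
Frame -3: ATA CGT ATG AGA ACA CTA ACA TAA TAC TAT GTT GGC ATG AGA CGT TGT GGA AGC — ATG at 9, stop TAA at 24 → 18 nt.
Forward-strand max 12 nt; reverse-strand max 18 nt. The reverse strand has the longer ORF.

reverse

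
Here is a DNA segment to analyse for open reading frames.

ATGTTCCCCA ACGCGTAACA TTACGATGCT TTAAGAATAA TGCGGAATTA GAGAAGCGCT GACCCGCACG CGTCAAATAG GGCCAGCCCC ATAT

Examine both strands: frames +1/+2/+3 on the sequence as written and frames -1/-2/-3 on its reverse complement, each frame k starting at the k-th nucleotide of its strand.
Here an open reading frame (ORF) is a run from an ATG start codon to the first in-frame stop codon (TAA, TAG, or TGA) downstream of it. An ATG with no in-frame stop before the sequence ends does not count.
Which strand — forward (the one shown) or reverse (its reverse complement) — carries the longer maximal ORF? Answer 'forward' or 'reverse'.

Reverse complement (5'→3'): ATATGGGGCTGGCCCTATTTGACGCGTGCGGGTCAGCGCTTCTCTAATTCCGCATTATTCTTAAAGCATCGTAATGTTACGCGTTGGGGAACAT
Frame +1: ATG TTC CCC AAC GCG TAA CAT TAC GAT GCT TTA AGA ATA ATG CGG AAT TAG AGA AGC GCT GAC CCG CAC GCG TCA AAT AGG GCC AGC CCC ATA — ATG at 1, stop TAA at 16 → 18 nt; ATG at 40, stop TAG at 49 → 12 nt.
Frame +2: TGT TCC CCA ACG CGT AAC ATT ACG ATG CTT TAA GAA TAA TGC GGA ATT AGA GAA GCG CTG ACC CGC ACG CGT CAA ATA GGG CCA GCC CCA TAT — ATG at 26, stop TAA at 32 → 9 nt.
Frame +3: GTT CCC CAA CGC GTA ACA TTA CGA TGC TTT AAG AAT AAT GCG GAA TTA GAG AAG CGC TGA CCC GCA CGC GTC AAA TAG GGC CAG CCC CAT — no ATG→stop ORF.
Frame -1: ATA TGG GGC TGG CCC TAT TTG ACG CGT GCG GGT CAG CGC TTC TCT AAT TCC GCA TTA TTC TTA AAG CAT CGT AAT GTT ACG CGT TGG GGA ACA — no ATG→stop ORF.
Frame -2: TAT GGG GCT GGC CCT ATT TGA CGC GTG CGG GTC AGC GCT TCT CTA ATT CCG CAT TAT TCT TAA AGC ATC GTA ATG TTA CGC GTT GGG GAA CAT — no ATG→stop ORF.
Frame -3: ATG GGG CTG GCC CTA TTT GAC GCG TGC GGG TCA GCG CTT CTC TAA TTC CGC ATT ATT CTT AAA GCA TCG TAA TGT TAC GCG TTG GGG AAC — ATG at 3, stop TAA at 45 → 45 nt.
Forward-strand max 18 nt; reverse-strand max 45 nt. The reverse strand has the longer ORF.

reverse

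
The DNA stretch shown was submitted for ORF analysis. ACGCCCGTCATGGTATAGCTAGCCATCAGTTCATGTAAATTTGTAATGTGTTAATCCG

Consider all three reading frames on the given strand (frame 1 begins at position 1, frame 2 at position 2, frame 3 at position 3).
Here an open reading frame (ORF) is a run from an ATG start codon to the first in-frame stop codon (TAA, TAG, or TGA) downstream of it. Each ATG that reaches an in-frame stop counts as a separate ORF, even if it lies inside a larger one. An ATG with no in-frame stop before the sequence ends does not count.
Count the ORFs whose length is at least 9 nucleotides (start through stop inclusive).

Frame 1: ACG CCC GTC ATG GTA TAG CTA GCC ATC AGT TCA TGT AAA TTT GTA ATG TGT TAA TCC — ATG at 10, stop TAG at 16 → 9 nt; ATG at 46, stop TAA at 52 → 9 nt.
Frame 2: CGC CCG TCA TGG TAT AGC TAG CCA TCA GTT CAT GTA AAT TTG TAA TGT GTT AAT CCG — no ATG→stop ORF.
Frame 3: GCC CGT CAT GGT ATA GCT AGC CAT CAG TTC ATG TAA ATT TGT AAT GTG TTA ATC — ATG at 33, stop TAA at 36 → 6 nt.
ORFs ≥ 9 nucleotides: frame 1 10–18 (9 nucleotides), frame 1 46–54 (9 nucleotides). Count = 2.

2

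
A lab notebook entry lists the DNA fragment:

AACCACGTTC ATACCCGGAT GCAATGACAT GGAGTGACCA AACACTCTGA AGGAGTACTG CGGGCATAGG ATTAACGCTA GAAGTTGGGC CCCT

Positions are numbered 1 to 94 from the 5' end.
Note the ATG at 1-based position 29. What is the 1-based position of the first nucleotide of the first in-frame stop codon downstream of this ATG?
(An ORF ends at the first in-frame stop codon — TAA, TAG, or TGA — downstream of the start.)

Codons from position 29: ATG (29–31), GAG (32–34), TGA (35–37).
TGA is a stop codon; it begins at position 35.

35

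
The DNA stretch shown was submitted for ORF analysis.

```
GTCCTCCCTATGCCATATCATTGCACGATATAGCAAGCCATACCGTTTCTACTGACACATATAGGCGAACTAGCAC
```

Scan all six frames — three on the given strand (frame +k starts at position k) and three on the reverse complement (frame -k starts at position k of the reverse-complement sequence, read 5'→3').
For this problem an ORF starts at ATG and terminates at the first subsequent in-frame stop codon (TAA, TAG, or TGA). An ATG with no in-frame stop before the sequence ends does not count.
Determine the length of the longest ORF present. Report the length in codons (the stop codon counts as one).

Reverse complement (5'→3'): GTGCTAGTTCGCCTATATGTGTCAGTAGAAACGGTATGGCTTGCTATATCGTGCAATGATATGGCATAGGGAGGAC
Frame +1: GTC CTC CCT ATG CCA TAT CAT TGC ACG ATA TAG CAA GCC ATA CCG TTT CTA CTG ACA CAT ATA GGC GAA CTA GCA — ATG at 10, stop TAG at 31 → 24 nt.
Frame +2: TCC TCC CTA TGC CAT ATC ATT GCA CGA TAT AGC AAG CCA TAC CGT TTC TAC TGA CAC ATA TAG GCG AAC TAG CAC — no ATG→stop ORF.
Frame +3: CCT CCC TAT GCC ATA TCA TTG CAC GAT ATA GCA AGC CAT ACC GTT TCT ACT GAC ACA TAT AGG CGA ACT AGC — no ATG→stop ORF.
Frame -1: GTG CTA GTT CGC CTA TAT GTG TCA GTA GAA ACG GTA TGG CTT GCT ATA TCG TGC AAT GAT ATG GCA TAG GGA GGA — ATG at 61, stop TAG at 67 → 9 nt.
Frame -2: TGC TAG TTC GCC TAT ATG TGT CAG TAG AAA CGG TAT GGC TTG CTA TAT CGT GCA ATG ATA TGG CAT AGG GAG GAC — ATG at 17, stop TAG at 26 → 12 nt.
Frame -3: GCT AGT TCG CCT ATA TGT GTC AGT AGA AAC GGT ATG GCT TGC TAT ATC GTG CAA TGA TAT GGC ATA GGG AGG — ATG at 36, stop TGA at 57 → 24 nt.
Longest: frame +1, positions 10–33, 24 nt = 8 codons = 7 aa. → 8 codons.

8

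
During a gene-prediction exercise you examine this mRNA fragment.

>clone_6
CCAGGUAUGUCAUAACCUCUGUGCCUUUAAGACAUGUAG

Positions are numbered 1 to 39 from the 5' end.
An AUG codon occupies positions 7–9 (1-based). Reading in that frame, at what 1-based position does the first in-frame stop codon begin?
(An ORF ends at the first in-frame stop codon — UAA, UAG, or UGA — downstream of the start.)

Codons from position 7: AUG (7–9), UCA (10–12), UAA (13–15).
UAA is a stop codon; it begins at position 13.

13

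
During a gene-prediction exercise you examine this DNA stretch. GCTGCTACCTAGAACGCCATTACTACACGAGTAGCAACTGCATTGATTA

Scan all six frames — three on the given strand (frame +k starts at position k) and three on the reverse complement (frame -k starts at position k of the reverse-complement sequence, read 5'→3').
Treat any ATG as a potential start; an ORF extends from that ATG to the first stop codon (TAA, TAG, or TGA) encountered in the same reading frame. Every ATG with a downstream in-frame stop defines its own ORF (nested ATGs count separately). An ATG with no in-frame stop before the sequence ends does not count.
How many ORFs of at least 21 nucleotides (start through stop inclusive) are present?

1

Reverse complement (5'→3'): TAATCAATGCAGTTGCTACTCGTGTAGTAATGGCGTTCTAGGTAGCAGC
Frame +1: GCT GCT ACC TAG AAC GCC ATT ACT ACA CGA GTA GCA ACT GCA TTG ATT — no ATG→stop ORF.
Frame +2: CTG CTA CCT AGA ACG CCA TTA CTA CAC GAG TAG CAA CTG CAT TGA TTA — no ATG→stop ORF.
Frame +3: TGC TAC CTA GAA CGC CAT TAC TAC ACG AGT AGC AAC TGC ATT GAT — no ATG→stop ORF.
Frame -1: TAA TCA ATG CAG TTG CTA CTC GTG TAG TAA TGG CGT TCT AGG TAG CAG — ATG at 7, stop TAG at 25 → 21 nt.
Frame -2: AAT CAA TGC AGT TGC TAC TCG TGT AGT AAT GGC GTT CTA GGT AGC AGC — no ATG→stop ORF.
Frame -3: ATC AAT GCA GTT GCT ACT CGT GTA GTA ATG GCG TTC TAG GTA GCA — ATG at 30, stop TAG at 39 → 12 nt.
ORFs ≥ 21 nucleotides: frame -1 7–27 (21 nucleotides). Count = 1.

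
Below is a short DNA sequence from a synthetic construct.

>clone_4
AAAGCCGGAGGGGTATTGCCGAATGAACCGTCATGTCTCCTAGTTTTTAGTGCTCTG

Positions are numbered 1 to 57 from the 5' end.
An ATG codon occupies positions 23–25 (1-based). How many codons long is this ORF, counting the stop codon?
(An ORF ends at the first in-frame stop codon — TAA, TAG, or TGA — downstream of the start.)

7

Codons from position 23: ATG (23–25), AAC (26–28), CGT (29–31), CAT (32–34), GTC (35–37), TCC (38–40), TAG (41–43).
TAG is the first in-frame stop; that's 7 codons including the stop.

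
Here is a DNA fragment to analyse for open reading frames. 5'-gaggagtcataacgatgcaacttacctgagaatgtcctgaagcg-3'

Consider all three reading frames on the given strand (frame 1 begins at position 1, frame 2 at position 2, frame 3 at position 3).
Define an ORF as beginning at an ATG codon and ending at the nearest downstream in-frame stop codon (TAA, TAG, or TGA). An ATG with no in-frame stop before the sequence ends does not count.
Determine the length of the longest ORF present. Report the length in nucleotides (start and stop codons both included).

15

Frame 1: GAG GAG TCA TAA CGA TGC AAC TTA CCT GAG AAT GTC CTG AAG — no ATG→stop ORF.
Frame 2: AGG AGT CAT AAC GAT GCA ACT TAC CTG AGA ATG TCC TGA AGC — ATG at 32, stop TGA at 38 → 9 nt.
Frame 3: GGA GTC ATA ACG ATG CAA CTT ACC TGA GAA TGT CCT GAA GCG — ATG at 15, stop TGA at 27 → 15 nt.
Longest: frame 3, positions 15–29, 15 nt = 5 codons = 4 aa. → 15 nucleotides.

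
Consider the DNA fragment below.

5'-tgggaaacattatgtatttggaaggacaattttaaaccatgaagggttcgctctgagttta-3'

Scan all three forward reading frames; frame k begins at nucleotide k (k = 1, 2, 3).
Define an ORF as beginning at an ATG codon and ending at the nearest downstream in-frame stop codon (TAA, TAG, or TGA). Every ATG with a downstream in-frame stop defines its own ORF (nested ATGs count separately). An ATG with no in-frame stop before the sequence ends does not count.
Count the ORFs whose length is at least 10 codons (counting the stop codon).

Frame 1: TGG GAA ACA TTA TGT ATT TGG AAG GAC AAT TTT AAA CCA TGA AGG GTT CGC TCT GAG TTT — no ATG→stop ORF.
Frame 2: GGG AAA CAT TAT GTA TTT GGA AGG ACA ATT TTA AAC CAT GAA GGG TTC GCT CTG AGT TTA — no ATG→stop ORF.
Frame 3: GGA AAC ATT ATG TAT TTG GAA GGA CAA TTT TAA ACC ATG AAG GGT TCG CTC TGA GTT — ATG at 12, stop TAA at 33 → 24 nt; ATG at 39, stop TGA at 54 → 18 nt.
No ORF reaches 10 codons. Count = 0.

0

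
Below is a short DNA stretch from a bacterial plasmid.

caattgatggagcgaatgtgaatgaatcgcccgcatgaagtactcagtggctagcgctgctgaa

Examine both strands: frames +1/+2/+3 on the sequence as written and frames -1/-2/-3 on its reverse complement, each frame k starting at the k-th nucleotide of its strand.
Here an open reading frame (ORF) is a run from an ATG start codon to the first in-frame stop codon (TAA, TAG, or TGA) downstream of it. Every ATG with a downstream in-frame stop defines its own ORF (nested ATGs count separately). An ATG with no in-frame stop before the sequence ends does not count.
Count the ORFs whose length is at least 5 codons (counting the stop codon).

2

Reverse complement (5'→3'): TTCAGCAGCGCTAGCCACTGAGTACTTCATGCGGGCGATTCATTCACATTCGCTCCATCAATTG
Frame +1: CAA TTG ATG GAG CGA ATG TGA ATG AAT CGC CCG CAT GAA GTA CTC AGT GGC TAG CGC TGC TGA — ATG at 7, stop TGA at 19 → 15 nt; ATG at 16, stop TGA at 19 → 6 nt; ATG at 22, stop TAG at 52 → 33 nt.
Frame +2: AAT TGA TGG AGC GAA TGT GAA TGA ATC GCC CGC ATG AAG TAC TCA GTG GCT AGC GCT GCT GAA — no ATG→stop ORF.
Frame +3: ATT GAT GGA GCG AAT GTG AAT GAA TCG CCC GCA TGA AGT ACT CAG TGG CTA GCG CTG CTG — no ATG→stop ORF.
Frame -1: TTC AGC AGC GCT AGC CAC TGA GTA CTT CAT GCG GGC GAT TCA TTC ACA TTC GCT CCA TCA ATT — no ATG→stop ORF.
Frame -2: TCA GCA GCG CTA GCC ACT GAG TAC TTC ATG CGG GCG ATT CAT TCA CAT TCG CTC CAT CAA TTG — no ATG→stop ORF.
Frame -3: CAG CAG CGC TAG CCA CTG AGT ACT TCA TGC GGG CGA TTC ATT CAC ATT CGC TCC ATC AAT — no ATG→stop ORF.
ORFs ≥ 5 codons: frame +1 7–21 (5 codons), frame +1 22–54 (11 codons). Count = 2.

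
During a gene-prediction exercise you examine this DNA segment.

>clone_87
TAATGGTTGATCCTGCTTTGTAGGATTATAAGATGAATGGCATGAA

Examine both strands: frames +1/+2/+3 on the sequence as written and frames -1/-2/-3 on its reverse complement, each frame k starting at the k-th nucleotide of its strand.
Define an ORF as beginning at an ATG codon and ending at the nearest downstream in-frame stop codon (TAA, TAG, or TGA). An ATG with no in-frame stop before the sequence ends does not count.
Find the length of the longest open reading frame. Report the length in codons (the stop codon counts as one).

7

Reverse complement (5'→3'): TTCATGCCATTCATCTTATAATCCTACAAAGCAGGATCAACCATTA
Frame +1: TAA TGG TTG ATC CTG CTT TGT AGG ATT ATA AGA TGA ATG GCA TGA — ATG at 37, stop TGA at 43 → 9 nt.
Frame +2: AAT GGT TGA TCC TGC TTT GTA GGA TTA TAA GAT GAA TGG CAT GAA — no ATG→stop ORF.
Frame +3: ATG GTT GAT CCT GCT TTG TAG GAT TAT AAG ATG AAT GGC ATG — ATG at 3, stop TAG at 21 → 21 nt.
Frame -1: TTC ATG CCA TTC ATC TTA TAA TCC TAC AAA GCA GGA TCA ACC ATT — ATG at 4, stop TAA at 19 → 18 nt.
Frame -2: TCA TGC CAT TCA TCT TAT AAT CCT ACA AAG CAG GAT CAA CCA TTA — no ATG→stop ORF.
Frame -3: CAT GCC ATT CAT CTT ATA ATC CTA CAA AGC AGG ATC AAC CAT — no ATG→stop ORF.
Longest: frame +3, positions 3–23, 21 nt = 7 codons = 6 aa. → 7 codons.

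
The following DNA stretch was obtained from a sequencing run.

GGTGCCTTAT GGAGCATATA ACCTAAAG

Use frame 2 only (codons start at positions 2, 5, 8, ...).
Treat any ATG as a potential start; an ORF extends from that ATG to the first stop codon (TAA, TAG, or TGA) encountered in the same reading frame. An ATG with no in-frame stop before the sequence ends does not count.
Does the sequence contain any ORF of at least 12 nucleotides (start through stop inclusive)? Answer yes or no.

no

Frame 2: GTG CCT TAT GGA GCA TAT AAC CTA AAG — no ATG→stop ORF.
Largest ORF found is 0 nucleotides < 12, so no.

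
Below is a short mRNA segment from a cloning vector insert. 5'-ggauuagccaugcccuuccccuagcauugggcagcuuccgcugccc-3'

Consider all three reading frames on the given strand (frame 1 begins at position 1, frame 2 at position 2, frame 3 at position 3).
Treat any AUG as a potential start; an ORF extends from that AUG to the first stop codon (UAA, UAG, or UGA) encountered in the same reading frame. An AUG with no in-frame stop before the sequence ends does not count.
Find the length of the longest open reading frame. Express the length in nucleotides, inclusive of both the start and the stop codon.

Frame 1: GGA UUA GCC AUG CCC UUC CCC UAG CAU UGG GCA GCU UCC GCU GCC — AUG at 10, stop UAG at 22 → 15 nt.
Frame 2: GAU UAG CCA UGC CCU UCC CCU AGC AUU GGG CAG CUU CCG CUG CCC — no AUG→stop ORF.
Frame 3: AUU AGC CAU GCC CUU CCC CUA GCA UUG GGC AGC UUC CGC UGC — no AUG→stop ORF.
Longest: frame 1, positions 10–24, 15 nt = 5 codons = 4 aa. → 15 nucleotides.

15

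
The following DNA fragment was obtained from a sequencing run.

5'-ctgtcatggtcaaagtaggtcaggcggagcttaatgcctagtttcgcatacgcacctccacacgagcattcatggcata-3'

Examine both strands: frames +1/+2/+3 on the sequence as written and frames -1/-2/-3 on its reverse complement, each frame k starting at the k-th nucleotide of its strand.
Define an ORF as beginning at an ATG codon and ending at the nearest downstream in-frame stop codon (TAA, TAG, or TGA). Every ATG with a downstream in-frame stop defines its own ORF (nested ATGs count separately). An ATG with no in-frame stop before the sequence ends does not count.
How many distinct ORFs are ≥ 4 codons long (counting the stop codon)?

4

Reverse complement (5'→3'): TATGCCATGAATGCTCGTGTGGAGGTGCGTATGCGAAACTAGGCATTAAGCTCCGCCTGACCTACTTTGACCATGACAG
Frame +1: CTG TCA TGG TCA AAG TAG GTC AGG CGG AGC TTA ATG CCT AGT TTC GCA TAC GCA CCT CCA CAC GAG CAT TCA TGG CAT — no ATG→stop ORF.
Frame +2: TGT CAT GGT CAA AGT AGG TCA GGC GGA GCT TAA TGC CTA GTT TCG CAT ACG CAC CTC CAC ACG AGC ATT CAT GGC ATA — no ATG→stop ORF.
Frame +3: GTC ATG GTC AAA GTA GGT CAG GCG GAG CTT AAT GCC TAG TTT CGC ATA CGC ACC TCC ACA CGA GCA TTC ATG GCA — ATG at 6, stop TAG at 39 → 36 nt.
Frame -1: TAT GCC ATG AAT GCT CGT GTG GAG GTG CGT ATG CGA AAC TAG GCA TTA AGC TCC GCC TGA CCT ACT TTG ACC ATG ACA — ATG at 7, stop TAG at 40 → 36 nt; ATG at 31, stop TAG at 40 → 12 nt.
Frame -2: ATG CCA TGA ATG CTC GTG TGG AGG TGC GTA TGC GAA ACT AGG CAT TAA GCT CCG CCT GAC CTA CTT TGA CCA TGA CAG — ATG at 2, stop TGA at 8 → 9 nt; ATG at 11, stop TAA at 47 → 39 nt.
Frame -3: TGC CAT GAA TGC TCG TGT GGA GGT GCG TAT GCG AAA CTA GGC ATT AAG CTC CGC CTG ACC TAC TTT GAC CAT GAC — no ATG→stop ORF.
ORFs ≥ 4 codons: frame +3 6–41 (12 codons), frame -1 7–42 (12 codons), frame -1 31–42 (4 codons), frame -2 11–49 (13 codons). Count = 4.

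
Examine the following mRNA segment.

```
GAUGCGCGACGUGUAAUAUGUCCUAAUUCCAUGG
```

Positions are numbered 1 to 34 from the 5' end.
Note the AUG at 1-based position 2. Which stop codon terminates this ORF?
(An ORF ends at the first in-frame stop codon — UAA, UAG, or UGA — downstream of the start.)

UAA

Codons from position 2: AUG (2–4), CGC (5–7), GAC (8–10), GUG (11–13), UAA (14–16).
The first in-frame stop codon is UAA.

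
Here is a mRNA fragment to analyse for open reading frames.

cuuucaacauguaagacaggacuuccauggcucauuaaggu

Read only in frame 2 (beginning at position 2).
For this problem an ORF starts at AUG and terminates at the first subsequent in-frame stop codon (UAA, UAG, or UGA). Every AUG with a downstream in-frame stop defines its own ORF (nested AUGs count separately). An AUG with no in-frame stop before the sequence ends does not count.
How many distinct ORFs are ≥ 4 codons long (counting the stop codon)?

Frame 2: UUU CAA CAU GUA AGA CAG GAC UUC CAU GGC UCA UUA AGG — no AUG→stop ORF.
No ORF reaches 4 codons. Count = 0.

0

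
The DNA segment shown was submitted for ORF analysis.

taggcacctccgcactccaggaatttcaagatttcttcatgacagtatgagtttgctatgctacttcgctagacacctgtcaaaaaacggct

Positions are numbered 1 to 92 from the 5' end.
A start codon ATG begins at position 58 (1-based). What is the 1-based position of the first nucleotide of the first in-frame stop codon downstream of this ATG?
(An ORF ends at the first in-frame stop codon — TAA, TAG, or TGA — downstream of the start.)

Codons from position 58: ATG (58–60), CTA (61–63), CTT (64–66), CGC (67–69), TAG (70–72).
TAG is a stop codon; it begins at position 70.

70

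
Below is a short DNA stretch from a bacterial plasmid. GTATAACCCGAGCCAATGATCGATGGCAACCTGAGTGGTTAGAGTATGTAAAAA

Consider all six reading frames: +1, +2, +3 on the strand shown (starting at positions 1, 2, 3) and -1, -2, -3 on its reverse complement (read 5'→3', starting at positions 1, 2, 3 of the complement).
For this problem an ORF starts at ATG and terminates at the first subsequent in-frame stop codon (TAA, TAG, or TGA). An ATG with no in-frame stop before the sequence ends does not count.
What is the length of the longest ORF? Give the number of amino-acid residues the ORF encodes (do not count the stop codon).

Reverse complement (5'→3'): TTTTTACATACTCTAACCACTCAGGTTGCCATCGATCATTGGCTCGGGTTATAC
Frame +1: GTA TAA CCC GAG CCA ATG ATC GAT GGC AAC CTG AGT GGT TAG AGT ATG TAA AAA — ATG at 16, stop TAG at 40 → 27 nt; ATG at 46, stop TAA at 49 → 6 nt.
Frame +2: TAT AAC CCG AGC CAA TGA TCG ATG GCA ACC TGA GTG GTT AGA GTA TGT AAA — ATG at 23, stop TGA at 32 → 12 nt.
Frame +3: ATA ACC CGA GCC AAT GAT CGA TGG CAA CCT GAG TGG TTA GAG TAT GTA AAA — no ATG→stop ORF.
Frame -1: TTT TTA CAT ACT CTA ACC ACT CAG GTT GCC ATC GAT CAT TGG CTC GGG TTA TAC — no ATG→stop ORF.
Frame -2: TTT TAC ATA CTC TAA CCA CTC AGG TTG CCA TCG ATC ATT GGC TCG GGT TAT — no ATG→stop ORF.
Frame -3: TTT ACA TAC TCT AAC CAC TCA GGT TGC CAT CGA TCA TTG GCT CGG GTT ATA — no ATG→stop ORF.
Longest: frame +1, positions 16–42, 27 nt = 9 codons = 8 aa. → 8 amino acids.

8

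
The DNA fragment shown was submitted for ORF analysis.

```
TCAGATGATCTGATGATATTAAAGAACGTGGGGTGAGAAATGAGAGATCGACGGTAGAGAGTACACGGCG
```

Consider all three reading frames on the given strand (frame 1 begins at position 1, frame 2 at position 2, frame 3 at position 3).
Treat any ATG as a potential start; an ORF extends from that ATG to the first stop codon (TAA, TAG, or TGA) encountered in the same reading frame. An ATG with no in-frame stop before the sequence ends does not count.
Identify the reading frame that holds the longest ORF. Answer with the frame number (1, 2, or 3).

1

Frame 1: TCA GAT GAT CTG ATG ATA TTA AAG AAC GTG GGG TGA GAA ATG AGA GAT CGA CGG TAG AGA GTA CAC GGC — ATG at 13, stop TGA at 34 → 24 nt; ATG at 40, stop TAG at 55 → 18 nt.
Frame 2: CAG ATG ATC TGA TGA TAT TAA AGA ACG TGG GGT GAG AAA TGA GAG ATC GAC GGT AGA GAG TAC ACG GCG — ATG at 5, stop TGA at 11 → 9 nt.
Frame 3: AGA TGA TCT GAT GAT ATT AAA GAA CGT GGG GTG AGA AAT GAG AGA TCG ACG GTA GAG AGT ACA CGG — no ATG→stop ORF.
Longest ORF is 24 nt in frame 1 (positions 13–36).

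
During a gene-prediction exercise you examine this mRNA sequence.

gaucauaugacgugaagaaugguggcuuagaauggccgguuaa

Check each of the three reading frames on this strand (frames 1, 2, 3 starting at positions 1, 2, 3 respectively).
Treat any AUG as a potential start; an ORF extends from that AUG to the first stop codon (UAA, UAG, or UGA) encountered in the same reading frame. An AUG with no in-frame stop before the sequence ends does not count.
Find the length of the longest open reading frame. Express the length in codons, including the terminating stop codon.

4

Frame 1: GAU CAU AUG ACG UGA AGA AUG GUG GCU UAG AAU GGC CGG UUA — AUG at 7, stop UGA at 13 → 9 nt; AUG at 19, stop UAG at 28 → 12 nt.
Frame 2: AUC AUA UGA CGU GAA GAA UGG UGG CUU AGA AUG GCC GGU UAA — AUG at 32, stop UAA at 41 → 12 nt.
Frame 3: UCA UAU GAC GUG AAG AAU GGU GGC UUA GAA UGG CCG GUU — no AUG→stop ORF.
Longest: frame 1, positions 19–30, 12 nt = 4 codons = 3 aa. → 4 codons.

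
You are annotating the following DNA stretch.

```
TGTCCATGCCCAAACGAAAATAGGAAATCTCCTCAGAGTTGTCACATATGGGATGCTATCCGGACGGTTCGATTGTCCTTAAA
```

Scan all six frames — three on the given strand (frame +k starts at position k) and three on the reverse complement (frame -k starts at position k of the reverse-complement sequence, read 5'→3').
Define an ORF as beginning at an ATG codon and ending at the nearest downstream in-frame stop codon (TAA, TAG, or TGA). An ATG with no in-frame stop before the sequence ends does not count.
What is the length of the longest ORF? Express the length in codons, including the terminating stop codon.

10

Reverse complement (5'→3'): TTTAAGGACAATCGAACCGTCCGGATAGCATCCCATATGTGACAACTCTGAGGAGATTTCCTATTTTCGTTTGGGCATGGACA
Frame +1: TGT CCA TGC CCA AAC GAA AAT AGG AAA TCT CCT CAG AGT TGT CAC ATA TGG GAT GCT ATC CGG ACG GTT CGA TTG TCC TTA — no ATG→stop ORF.
Frame +2: GTC CAT GCC CAA ACG AAA ATA GGA AAT CTC CTC AGA GTT GTC ACA TAT GGG ATG CTA TCC GGA CGG TTC GAT TGT CCT TAA — ATG at 53, stop TAA at 80 → 30 nt.
Frame +3: TCC ATG CCC AAA CGA AAA TAG GAA ATC TCC TCA GAG TTG TCA CAT ATG GGA TGC TAT CCG GAC GGT TCG ATT GTC CTT AAA — ATG at 6, stop TAG at 21 → 18 nt.
Frame -1: TTT AAG GAC AAT CGA ACC GTC CGG ATA GCA TCC CAT ATG TGA CAA CTC TGA GGA GAT TTC CTA TTT TCG TTT GGG CAT GGA — ATG at 37, stop TGA at 40 → 6 nt.
Frame -2: TTA AGG ACA ATC GAA CCG TCC GGA TAG CAT CCC ATA TGT GAC AAC TCT GAG GAG ATT TCC TAT TTT CGT TTG GGC ATG GAC — no ATG→stop ORF.
Frame -3: TAA GGA CAA TCG AAC CGT CCG GAT AGC ATC CCA TAT GTG ACA ACT CTG AGG AGA TTT CCT ATT TTC GTT TGG GCA TGG ACA — no ATG→stop ORF.
Longest: frame +2, positions 53–82, 30 nt = 10 codons = 9 aa. → 10 codons.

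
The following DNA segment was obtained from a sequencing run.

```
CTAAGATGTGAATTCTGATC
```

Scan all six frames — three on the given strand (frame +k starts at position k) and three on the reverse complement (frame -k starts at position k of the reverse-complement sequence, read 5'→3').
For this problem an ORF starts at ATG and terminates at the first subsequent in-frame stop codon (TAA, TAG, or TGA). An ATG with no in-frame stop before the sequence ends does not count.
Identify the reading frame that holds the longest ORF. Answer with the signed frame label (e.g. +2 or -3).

+3

Reverse complement (5'→3'): GATCAGAATTCACATCTTAG
Frame +1: CTA AGA TGT GAA TTC TGA — no ATG→stop ORF.
Frame +2: TAA GAT GTG AAT TCT GAT — no ATG→stop ORF.
Frame +3: AAG ATG TGA ATT CTG ATC — ATG at 6, stop TGA at 9 → 6 nt.
Frame -1: GAT CAG AAT TCA CAT CTT — no ATG→stop ORF.
Frame -2: ATC AGA ATT CAC ATC TTA — no ATG→stop ORF.
Frame -3: TCA GAA TTC ACA TCT TAG — no ATG→stop ORF.
Longest ORF is 6 nt in frame +3 (positions 6–11).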